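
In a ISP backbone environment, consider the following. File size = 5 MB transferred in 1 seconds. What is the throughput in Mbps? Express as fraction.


Given: file = 5 MB, time = 1 s
File in Mb = 5 * 8 = 40 Mb
Throughput = 40 / 1 Mbps
Throughput = 40 Mbps

40


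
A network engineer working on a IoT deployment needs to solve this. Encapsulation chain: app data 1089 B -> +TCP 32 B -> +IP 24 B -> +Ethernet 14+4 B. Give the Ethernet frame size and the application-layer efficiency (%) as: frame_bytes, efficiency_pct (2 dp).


TCP segment = 1089 + 32 = 1121 B
IP packet = 1121 + 24 = 1145 B
Ethernet frame = 1145 + 14 + 4 = 1163 B
Efficiency = app / frame = 1089 / 1163 = 0.936371 = 93.6371% -> 93.64% (2 dp)

1163, 93.64


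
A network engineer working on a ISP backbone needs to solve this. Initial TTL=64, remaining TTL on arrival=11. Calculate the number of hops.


Given: initial TTL = 64, received TTL = 11
Hops = initial TTL - received TTL
Hops = 64 - 11 = 53

53


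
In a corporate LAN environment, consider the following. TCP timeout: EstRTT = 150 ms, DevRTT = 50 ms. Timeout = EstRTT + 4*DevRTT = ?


Given: EstRTT = 150 ms, DevRTT = 50 ms
Timeout = EstRTT + 4 * DevRTT
4 * DevRTT = 4 * 50 = 200
Timeout = 150 + 200 = 350 ms

350


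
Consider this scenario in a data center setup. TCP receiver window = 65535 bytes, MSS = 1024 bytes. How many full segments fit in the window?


Given: RWND = 65535 bytes, MSS = 1024 bytes
Full segments = floor(RWND / MSS)
Full segments = floor(65535 / 1024)
Full segments = floor(63.999) = 63

63


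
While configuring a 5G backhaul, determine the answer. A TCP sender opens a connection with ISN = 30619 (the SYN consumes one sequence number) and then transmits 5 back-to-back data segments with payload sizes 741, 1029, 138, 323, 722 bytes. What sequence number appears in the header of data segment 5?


The SYN occupies sequence number ISN = 30619, so the first data byte is ISN + 1 = 30620.
SEQ of data segment i = (ISN + 1) + sum of payload sizes of segments 1..i-1.
Segment 1: SEQ = 30620, payload = 741 bytes
Segment 2: SEQ = 31361, payload = 1029 bytes
Segment 3: SEQ = 32390, payload = 138 bytes
Segment 4: SEQ = 32528, payload = 323 bytes
Segment 5: SEQ = 32851, payload = 722 bytes
SEQ of segment 5 = 30620 + 741 + 1029 + 138 + 323 = 32851

32851


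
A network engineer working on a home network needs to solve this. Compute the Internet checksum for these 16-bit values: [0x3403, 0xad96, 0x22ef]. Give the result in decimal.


Given words: [0x3403, 0xad96, 0x22ef]
Step 1: Sum all words
Raw sum = 13315 + 44438 + 8943 = 66696
Step 2: Fold carry: (1160 + 1) = 1161
One's complement = ~1161 & 0xFFFF = 64374

64374


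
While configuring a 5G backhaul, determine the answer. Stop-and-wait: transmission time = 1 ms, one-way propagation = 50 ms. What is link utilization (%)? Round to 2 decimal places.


Given: Ttrans = 1 ms, Tprop = 50 ms
RTT = 2 * Tprop = 2 * 50 = 100 ms
U = Ttrans / (Ttrans + RTT)
U = 1 / (1 + 100)
U = 1 / 101 = 0.009901
U% = 0.99%

0.99


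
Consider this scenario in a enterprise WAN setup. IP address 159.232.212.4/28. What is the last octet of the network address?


Given: IP = 159.232.212.4, prefix = /28
Subnet mask = 255.255.255.240
Last octet of IP: 4
Last octet of mask: 240
Network last octet = 4 AND 240 = 0

0


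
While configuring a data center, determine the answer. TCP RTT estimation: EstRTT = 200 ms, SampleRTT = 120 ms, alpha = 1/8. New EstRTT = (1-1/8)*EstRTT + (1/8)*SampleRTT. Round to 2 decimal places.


Given: EstRTT = 200 ms, SampleRTT = 120 ms, alpha = 1/8
New EstRTT = (1 - alpha) * EstRTT + alpha * SampleRTT
(7/8) * 200 = 175
(1/8) * 120 = 15
New EstRTT = 175 + 15 = 190 ms -> 190.00 ms (2 dp)

190.00


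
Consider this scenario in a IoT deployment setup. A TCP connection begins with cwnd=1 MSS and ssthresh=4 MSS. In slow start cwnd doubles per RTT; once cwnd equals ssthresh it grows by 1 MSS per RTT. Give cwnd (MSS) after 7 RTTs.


RTT 0: cwnd = 1 MSS (initial)
RTT 1: cwnd = 2 MSS (slow start, doubled)
RTT 2: cwnd = 4 MSS (slow start, doubled)
RTT 3: cwnd = 5 MSS (congestion avoidance, +1)
RTT 4: cwnd = 6 MSS (congestion avoidance, +1)
RTT 5: cwnd = 7 MSS (congestion avoidance, +1)
RTT 6: cwnd = 8 MSS (congestion avoidance, +1)
RTT 7: cwnd = 9 MSS (congestion avoidance, +1)

9


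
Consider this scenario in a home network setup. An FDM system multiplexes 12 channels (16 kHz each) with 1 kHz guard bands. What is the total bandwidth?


Given: 12 channels, 16 kHz each, guard = 1 kHz
Channel bandwidth = 12 * 16 = 192 kHz
Guard bands = 11 gaps * 1 kHz = 11 kHz
Total = 192 + 11 = 203 kHz

203


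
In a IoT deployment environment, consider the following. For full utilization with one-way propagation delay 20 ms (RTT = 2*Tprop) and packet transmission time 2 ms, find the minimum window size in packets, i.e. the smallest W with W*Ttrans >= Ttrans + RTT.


Given: Ttrans = 2 ms, RTT = 40 ms (= 2 * Tprop, Tprop = 20 ms)
Time until first ACK returns = Ttrans + RTT = 2 + 40 = 42 ms
Need W * Ttrans >= Ttrans + RTT  ->  W >= (Ttrans + RTT) / Ttrans
(Ttrans + RTT) / Ttrans = 42 / 2 = 21
W_min = ceil(21) = 21

21


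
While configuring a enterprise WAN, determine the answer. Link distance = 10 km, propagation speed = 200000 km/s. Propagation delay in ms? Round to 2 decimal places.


Given: distance = 10 km, speed = 200000 km/s
Delay = distance / speed = 10 / 200000 seconds
Delay in ms = 10 * 1000 / 200000
Delay = 0.0500 ms
Rounded to 2 dp = 0.05 ms

0.05


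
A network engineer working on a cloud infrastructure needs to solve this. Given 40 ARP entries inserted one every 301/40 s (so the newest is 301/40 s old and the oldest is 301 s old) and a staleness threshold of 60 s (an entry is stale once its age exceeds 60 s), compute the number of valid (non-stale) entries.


Ages are k * 301/40 s for k = 1..40 (spacing = 7.5250 s).
Entry k is valid iff k * 301/40 <= 60 iff k <= 40 * 60 / 301 = 7.9734
n_valid = floor(7.9734) = 7
(n_stale = 40 - 7 = 33)

7


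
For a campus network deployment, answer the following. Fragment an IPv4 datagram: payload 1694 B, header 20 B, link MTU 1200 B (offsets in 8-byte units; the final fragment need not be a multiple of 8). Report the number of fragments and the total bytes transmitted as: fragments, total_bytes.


Max data per non-final fragment = floor((MTU - header)/8)*8 = floor((1200 - 20)/8)*8 = floor(1180/8)*8 = 1176 B
Final fragment needs no 8-byte alignment: it can carry up to MTU - header = 1180 B
Non-final fragments needed = ceil((payload - 1180) / 1176) = ceil(514/1176) = ceil(0.4371) = 1
Number of fragments = 1 + 1 = 2
Fragment sizes (data): 1 * 1176 B + 518 B (last, 518 <= 1180 OK)
Total bytes sent = payload + n_frags * header = 1694 + 2*20 = 1694 + 40 = 1734 B

2, 1734


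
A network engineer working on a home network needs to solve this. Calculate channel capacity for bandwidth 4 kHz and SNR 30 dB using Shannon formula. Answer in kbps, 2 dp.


Given: B = 4 kHz, SNR = 30 dB
SNR linear = 10^(30/10) = 1000
1 + SNR = 1001
log2(1001) = 9.9672262588
C = 4 * 1000 * 9.9672262588 = 39868.9050 bps
C = 39.868905 kbps -> 39.87 kbps (2 dp)

39.87


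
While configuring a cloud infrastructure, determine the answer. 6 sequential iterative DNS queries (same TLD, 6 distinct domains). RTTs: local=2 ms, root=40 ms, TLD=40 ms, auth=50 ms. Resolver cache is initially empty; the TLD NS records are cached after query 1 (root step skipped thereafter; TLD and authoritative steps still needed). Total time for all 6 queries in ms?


Lookup 1 (cold cache): local + root + TLD + auth = 2 + 40 + 40 + 50 = 132 ms
Lookups 2..6 (TLD NS cached -> skip root; new domain -> still ask TLD and auth): local + TLD + auth = 2 + 40 + 50 = 92 ms each
Remaining 5 lookups: 5 * 92 = 460 ms
Total = 132 + 460 = 592 ms

592


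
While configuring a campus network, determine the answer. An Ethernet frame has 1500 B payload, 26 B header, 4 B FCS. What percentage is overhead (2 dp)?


Given: payload = 1500 B, header = 26 B, trailer = 4 B
Overhead bytes = header + trailer = 26 + 4 = 30
Total frame = payload + overhead = 1500 + 30 = 1530
Overhead % = 30 / 1530 * 100 = 1.9608% -> 1.96% (2 dp)

1.96


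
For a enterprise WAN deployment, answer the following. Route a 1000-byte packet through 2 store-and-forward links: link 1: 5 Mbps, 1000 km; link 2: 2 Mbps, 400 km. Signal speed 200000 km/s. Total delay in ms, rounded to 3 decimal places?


Packet = 1000 bytes = 8000 bits. Store-and-forward: sum (t_trans + t_prop) per link.
Link 1: t_trans = 8000/(5*10^6) s = 1.6000 ms; t_prop = 1000/200000 s = 5.0000 ms; subtotal = 6.6000 ms
Link 2: t_trans = 8000/(2*10^6) s = 4.0000 ms; t_prop = 400/200000 s = 2.0000 ms; subtotal = 6.0000 ms
End-to-end = 6.6000 + 6.0000 = 12.6000 ms -> 12.600 ms (3 dp)

12.600


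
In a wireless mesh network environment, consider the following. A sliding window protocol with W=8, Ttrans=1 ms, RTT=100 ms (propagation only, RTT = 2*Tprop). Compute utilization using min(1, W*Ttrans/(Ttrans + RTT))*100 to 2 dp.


Given: W = 8, Ttrans = 1 ms, RTT = 100 ms (= 2 * Tprop, Tprop = 50 ms)
Cycle time = Ttrans + RTT = 1 + 100 = 101 ms (first packet sent until its ACK returns)
W * Ttrans = 8 * 1 = 8 ms of sending per cycle
W * Ttrans / (Ttrans + RTT) = 8 / 101 = 0.079208
U = min(1, 0.079208) = 0.079208
U% = 7.92%

7.92


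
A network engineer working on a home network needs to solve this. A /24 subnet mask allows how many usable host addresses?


Given: subnet mask /24
Host bits = 32 - 24 = 8
Total addresses = 2^8 = 256
Usable hosts = 256 - 2 (network + broadcast) = 254

254


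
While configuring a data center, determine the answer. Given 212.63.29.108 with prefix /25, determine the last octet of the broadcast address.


Given: IP = 212.63.29.108, prefix = /25
Host bits = 32 - 25 = 7
Network last octet = 108 AND mask = 0
Host part size = 2^7 - 1 = 127
Broadcast last octet = 0 OR 127 = 127

127


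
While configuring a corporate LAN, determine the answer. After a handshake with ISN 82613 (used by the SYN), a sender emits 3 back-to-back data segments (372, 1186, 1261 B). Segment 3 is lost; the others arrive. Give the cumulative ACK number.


SYN uses sequence number 82613; first data byte = ISN + 1 = 82614.
Segment 1: SEQ = 82614, len = 372 B, covers [82614, 82985]
Segment 2: SEQ = 82986, len = 1186 B, covers [82986, 84171]
Segment 3: SEQ = 84172, len = 1261 B, covers [84172, 85432] [LOST]
In-order data received: bytes [82614, 84171] (segments 1..2).
Segment 3 missing -> gap begins at byte 84172.
Cumulative ACK = next expected in-order byte = 82614 + 372 + 1186 = 84172

84172


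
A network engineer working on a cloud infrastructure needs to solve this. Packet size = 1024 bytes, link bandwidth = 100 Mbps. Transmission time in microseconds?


Given: packet = 1024 bytes, bandwidth = 100 Mbps
Packet in bits = 1024 * 8 = 8192 bits
Bandwidth = 100 * 10^6 = 100000000 bps
Time = 8192 / 100000000 seconds
Time in us = 8192 * 10^6 / 100000000 = 81.92

81.92


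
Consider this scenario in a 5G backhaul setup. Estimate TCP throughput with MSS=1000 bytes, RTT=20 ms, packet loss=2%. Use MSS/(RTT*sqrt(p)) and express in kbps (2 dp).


Given: MSS = 1000 bytes, RTT = 20 ms, loss = 2%
RTT in seconds = 20 / 1000 = 0.02
Loss rate = 2% = 0.02
sqrt(loss) = sqrt(0.02) = 0.141421356237
Throughput (bytes/s) = 1000 / (0.02 * 0.141421356237) = 353553.3906
Throughput (kbps) = 353553.3906 * 8 / 1000 = 2828.427125 -> 2828.43 kbps (2 dp)

2828.43


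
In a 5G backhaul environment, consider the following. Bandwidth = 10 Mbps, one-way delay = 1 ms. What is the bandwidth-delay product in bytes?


Given: bandwidth = 10 Mbps, delay = 1 ms
BDP in bits = 10 * 10^6 * 1 / 1000
BDP in bits = 10000
BDP in bytes = 10000 / 8 = 1250

1250


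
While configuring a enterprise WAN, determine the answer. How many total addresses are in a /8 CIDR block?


Given: CIDR prefix /8
Host bits = 32 - 8 = 24
Total addresses = 2^24 = 16777216

16777216


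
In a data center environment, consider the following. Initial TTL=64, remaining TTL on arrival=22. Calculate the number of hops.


Given: initial TTL = 64, received TTL = 22
Hops = initial TTL - received TTL
Hops = 64 - 22 = 42

42


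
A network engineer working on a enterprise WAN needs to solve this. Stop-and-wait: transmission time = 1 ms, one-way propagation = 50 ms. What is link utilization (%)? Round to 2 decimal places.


Given: Ttrans = 1 ms, Tprop = 50 ms
RTT = 2 * Tprop = 2 * 50 = 100 ms
U = Ttrans / (Ttrans + RTT)
U = 1 / (1 + 100)
U = 1 / 101 = 0.009901
U% = 0.99%

0.99


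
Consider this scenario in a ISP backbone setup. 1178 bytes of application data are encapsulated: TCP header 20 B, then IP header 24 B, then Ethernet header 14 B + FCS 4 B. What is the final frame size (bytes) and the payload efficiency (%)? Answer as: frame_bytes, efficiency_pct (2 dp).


TCP segment = 1178 + 20 = 1198 B
IP packet = 1198 + 24 = 1222 B
Ethernet frame = 1222 + 14 + 4 = 1240 B
Efficiency = app / frame = 1178 / 1240 = 0.950000 = 95.0000% -> 95.00% (2 dp)

1240, 95.00


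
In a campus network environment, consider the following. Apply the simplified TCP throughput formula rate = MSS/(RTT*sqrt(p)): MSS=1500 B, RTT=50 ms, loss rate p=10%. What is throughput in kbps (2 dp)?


Given: MSS = 1500 bytes, RTT = 50 ms, loss = 10%
RTT in seconds = 50 / 1000 = 0.05
Loss rate = 10% = 0.1
sqrt(loss) = sqrt(0.1) = 0.316227766017
Throughput (bytes/s) = 1500 / (0.05 * 0.316227766017) = 94868.3298
Throughput (kbps) = 94868.3298 * 8 / 1000 = 758.946638 -> 758.95 kbps (2 dp)

758.95


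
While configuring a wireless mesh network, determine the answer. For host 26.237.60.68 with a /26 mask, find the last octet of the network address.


Given: IP = 26.237.60.68, prefix = /26
Subnet mask = 255.255.255.192
Last octet of IP: 68
Last octet of mask: 192
Network last octet = 68 AND 192 = 64

64


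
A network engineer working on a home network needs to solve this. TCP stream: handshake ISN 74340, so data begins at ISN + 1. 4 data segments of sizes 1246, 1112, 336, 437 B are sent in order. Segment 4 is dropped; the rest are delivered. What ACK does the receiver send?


SYN uses sequence number 74340; first data byte = ISN + 1 = 74341.
Segment 1: SEQ = 74341, len = 1246 B, covers [74341, 75586]
Segment 2: SEQ = 75587, len = 1112 B, covers [75587, 76698]
Segment 3: SEQ = 76699, len = 336 B, covers [76699, 77034]
Segment 4: SEQ = 77035, len = 437 B, covers [77035, 77471] [LOST]
In-order data received: bytes [74341, 77034] (segments 1..3).
Segment 4 missing -> gap begins at byte 77035.
Cumulative ACK = next expected in-order byte = 74341 + 1246 + 1112 + 336 = 77035

77035


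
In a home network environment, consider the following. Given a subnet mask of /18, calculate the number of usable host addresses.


Given: subnet mask /18
Host bits = 32 - 18 = 14
Total addresses = 2^14 = 16384
Usable hosts = 16384 - 2 (network + broadcast) = 16382

16382


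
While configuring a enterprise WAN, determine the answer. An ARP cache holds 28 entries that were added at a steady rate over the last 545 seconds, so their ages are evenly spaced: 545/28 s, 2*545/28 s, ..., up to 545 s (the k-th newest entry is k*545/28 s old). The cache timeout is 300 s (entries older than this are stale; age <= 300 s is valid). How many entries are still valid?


Ages are k * 545/28 s for k = 1..28 (spacing = 19.4643 s).
Entry k is valid iff k * 545/28 <= 300 iff k <= 28 * 300 / 545 = 15.4128
n_valid = floor(15.4128) = 15
(n_stale = 28 - 15 = 13)

15


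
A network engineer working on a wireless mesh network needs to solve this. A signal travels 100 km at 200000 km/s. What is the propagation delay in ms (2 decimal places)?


Given: distance = 100 km, speed = 200000 km/s
Delay = distance / speed = 100 / 200000 seconds
Delay in ms = 100 * 1000 / 200000
Delay = 0.5000 ms
Rounded to 2 dp = 0.50 ms

0.50


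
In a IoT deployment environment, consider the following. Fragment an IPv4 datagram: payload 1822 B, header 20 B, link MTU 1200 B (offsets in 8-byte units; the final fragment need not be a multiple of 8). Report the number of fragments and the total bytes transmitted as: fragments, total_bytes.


Max data per non-final fragment = floor((MTU - header)/8)*8 = floor((1200 - 20)/8)*8 = floor(1180/8)*8 = 1176 B
Final fragment needs no 8-byte alignment: it can carry up to MTU - header = 1180 B
Non-final fragments needed = ceil((payload - 1180) / 1176) = ceil(642/1176) = ceil(0.5459) = 1
Number of fragments = 1 + 1 = 2
Fragment sizes (data): 1 * 1176 B + 646 B (last, 646 <= 1180 OK)
Total bytes sent = payload + n_frags * header = 1822 + 2*20 = 1822 + 40 = 1862 B

2, 1862


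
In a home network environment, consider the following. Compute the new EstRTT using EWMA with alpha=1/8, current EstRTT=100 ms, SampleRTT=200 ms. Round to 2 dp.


Given: EstRTT = 100 ms, SampleRTT = 200 ms, alpha = 1/8
New EstRTT = (1 - alpha) * EstRTT + alpha * SampleRTT
(7/8) * 100 = 87.5
(1/8) * 200 = 25
New EstRTT = 87.5 + 25 = 112.5 ms -> 112.50 ms (2 dp)

112.50


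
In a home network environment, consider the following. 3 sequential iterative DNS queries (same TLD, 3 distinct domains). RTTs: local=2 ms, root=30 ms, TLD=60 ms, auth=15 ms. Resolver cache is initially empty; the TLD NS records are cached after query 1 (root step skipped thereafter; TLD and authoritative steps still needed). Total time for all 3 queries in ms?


Lookup 1 (cold cache): local + root + TLD + auth = 2 + 30 + 60 + 15 = 107 ms
Lookups 2..3 (TLD NS cached -> skip root; new domain -> still ask TLD and auth): local + TLD + auth = 2 + 60 + 15 = 77 ms each
Remaining 2 lookups: 2 * 77 = 154 ms
Total = 107 + 154 = 261 ms

261


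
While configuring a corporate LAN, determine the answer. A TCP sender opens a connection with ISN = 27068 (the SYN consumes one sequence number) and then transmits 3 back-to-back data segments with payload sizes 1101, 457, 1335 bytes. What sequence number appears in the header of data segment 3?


The SYN occupies sequence number ISN = 27068, so the first data byte is ISN + 1 = 27069.
SEQ of data segment i = (ISN + 1) + sum of payload sizes of segments 1..i-1.
Segment 1: SEQ = 27069, payload = 1101 bytes
Segment 2: SEQ = 28170, payload = 457 bytes
Segment 3: SEQ = 28627, payload = 1335 bytes
SEQ of segment 3 = 27069 + 1101 + 457 = 28627

28627


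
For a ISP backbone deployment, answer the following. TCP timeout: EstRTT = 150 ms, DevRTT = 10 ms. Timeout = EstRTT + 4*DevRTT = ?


Given: EstRTT = 150 ms, DevRTT = 10 ms
Timeout = EstRTT + 4 * DevRTT
4 * DevRTT = 4 * 10 = 40
Timeout = 150 + 40 = 190 ms

190


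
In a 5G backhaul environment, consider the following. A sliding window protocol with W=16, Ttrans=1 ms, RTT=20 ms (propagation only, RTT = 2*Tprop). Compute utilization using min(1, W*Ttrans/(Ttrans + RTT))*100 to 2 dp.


Given: W = 16, Ttrans = 1 ms, RTT = 20 ms (= 2 * Tprop, Tprop = 10 ms)
Cycle time = Ttrans + RTT = 1 + 20 = 21 ms (first packet sent until its ACK returns)
W * Ttrans = 16 * 1 = 16 ms of sending per cycle
W * Ttrans / (Ttrans + RTT) = 16 / 21 = 0.761905
U = min(1, 0.761905) = 0.761905
U% = 76.19%

76.19


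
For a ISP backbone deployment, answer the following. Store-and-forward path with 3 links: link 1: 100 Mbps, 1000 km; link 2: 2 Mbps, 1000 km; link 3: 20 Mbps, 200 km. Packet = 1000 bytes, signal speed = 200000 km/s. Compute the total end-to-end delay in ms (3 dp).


Packet = 1000 bytes = 8000 bits. Store-and-forward: sum (t_trans + t_prop) per link.
Link 1: t_trans = 8000/(100*10^6) s = 0.0800 ms; t_prop = 1000/200000 s = 5.0000 ms; subtotal = 5.0800 ms
Link 2: t_trans = 8000/(2*10^6) s = 4.0000 ms; t_prop = 1000/200000 s = 5.0000 ms; subtotal = 9.0000 ms
Link 3: t_trans = 8000/(20*10^6) s = 0.4000 ms; t_prop = 200/200000 s = 1.0000 ms; subtotal = 1.4000 ms
End-to-end = 5.0800 + 9.0000 + 1.4000 = 15.4800 ms -> 15.480 ms (3 dp)

15.480


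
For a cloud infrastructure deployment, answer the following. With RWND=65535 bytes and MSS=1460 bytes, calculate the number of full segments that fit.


Given: RWND = 65535 bytes, MSS = 1460 bytes
Full segments = floor(RWND / MSS)
Full segments = floor(65535 / 1460)
Full segments = floor(44.887) = 44

44


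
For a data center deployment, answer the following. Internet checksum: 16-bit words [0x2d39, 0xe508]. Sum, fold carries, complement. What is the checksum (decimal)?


Given words: [0x2d39, 0xe508]
Step 1: Sum all words
Raw sum = 11577 + 58632 = 70209
Step 2: Fold carry: (4673 + 1) = 4674
One's complement = ~4674 & 0xFFFF = 60861

60861


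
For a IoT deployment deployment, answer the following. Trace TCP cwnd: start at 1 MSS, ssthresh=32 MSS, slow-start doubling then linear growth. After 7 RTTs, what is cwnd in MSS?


RTT 0: cwnd = 1 MSS (initial)
RTT 1: cwnd = 2 MSS (slow start, doubled)
RTT 2: cwnd = 4 MSS (slow start, doubled)
RTT 3: cwnd = 8 MSS (slow start, doubled)
RTT 4: cwnd = 16 MSS (slow start, doubled)
RTT 5: cwnd = 32 MSS (slow start, doubled)
RTT 6: cwnd = 33 MSS (congestion avoidance, +1)
RTT 7: cwnd = 34 MSS (congestion avoidance, +1)

34


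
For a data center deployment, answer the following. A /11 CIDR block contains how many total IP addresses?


Given: CIDR prefix /11
Host bits = 32 - 11 = 21
Total addresses = 2^21 = 2097152

2097152


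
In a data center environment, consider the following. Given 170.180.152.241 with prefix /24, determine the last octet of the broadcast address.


Given: IP = 170.180.152.241, prefix = /24
Host bits = 32 - 24 = 8
Network last octet = 241 AND mask = 0
Host part size = 2^8 - 1 = 255
Broadcast last octet = 0 OR 255 = 255

255


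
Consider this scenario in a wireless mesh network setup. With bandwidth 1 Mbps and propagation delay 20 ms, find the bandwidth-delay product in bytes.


Given: bandwidth = 1 Mbps, delay = 20 ms
BDP in bits = 1 * 10^6 * 20 / 1000
BDP in bits = 20000
BDP in bytes = 20000 / 8 = 2500

2500


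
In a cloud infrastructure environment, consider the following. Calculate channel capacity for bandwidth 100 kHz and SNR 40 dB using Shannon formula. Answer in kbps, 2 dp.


Given: B = 100 kHz, SNR = 40 dB
SNR linear = 10^(40/10) = 10000
1 + SNR = 10001
log2(10001) = 13.2878566418
C = 100 * 1000 * 13.2878566418 = 1328785.6642 bps
C = 1328.785664 kbps -> 1328.79 kbps (2 dp)

1328.79


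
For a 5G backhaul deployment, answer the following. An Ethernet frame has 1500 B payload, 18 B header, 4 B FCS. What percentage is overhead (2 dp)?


Given: payload = 1500 B, header = 18 B, trailer = 4 B
Overhead bytes = header + trailer = 18 + 4 = 22
Total frame = payload + overhead = 1500 + 22 = 1522
Overhead % = 22 / 1522 * 100 = 1.4455% -> 1.45% (2 dp)

1.45


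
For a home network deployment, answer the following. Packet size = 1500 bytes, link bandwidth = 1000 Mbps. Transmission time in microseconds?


Given: packet = 1500 bytes, bandwidth = 1000 Mbps
Packet in bits = 1500 * 8 = 12000 bits
Bandwidth = 1000 * 10^6 = 1000000000 bps
Time = 12000 / 1000000000 seconds
Time in us = 12000 * 10^6 / 1000000000 = 12

12


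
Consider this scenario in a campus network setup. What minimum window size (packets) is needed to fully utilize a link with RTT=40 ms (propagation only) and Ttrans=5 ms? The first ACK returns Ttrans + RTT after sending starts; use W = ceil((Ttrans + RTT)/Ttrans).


Given: Ttrans = 5 ms, RTT = 40 ms (= 2 * Tprop, Tprop = 20 ms)
Time until first ACK returns = Ttrans + RTT = 5 + 40 = 45 ms
Need W * Ttrans >= Ttrans + RTT  ->  W >= (Ttrans + RTT) / Ttrans
(Ttrans + RTT) / Ttrans = 45 / 5 = 9
W_min = ceil(9) = 9

9


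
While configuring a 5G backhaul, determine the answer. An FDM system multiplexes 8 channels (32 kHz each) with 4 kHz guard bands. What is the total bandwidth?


Given: 8 channels, 32 kHz each, guard = 4 kHz
Channel bandwidth = 8 * 32 = 256 kHz
Guard bands = 7 gaps * 4 kHz = 28 kHz
Total = 256 + 28 = 284 kHz

284


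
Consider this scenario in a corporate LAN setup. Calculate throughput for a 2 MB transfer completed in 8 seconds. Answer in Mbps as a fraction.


Given: file = 2 MB, time = 8 s
File in Mb = 2 * 8 = 16 Mb
Throughput = 16 / 8 Mbps
Throughput = 2 Mbps

2


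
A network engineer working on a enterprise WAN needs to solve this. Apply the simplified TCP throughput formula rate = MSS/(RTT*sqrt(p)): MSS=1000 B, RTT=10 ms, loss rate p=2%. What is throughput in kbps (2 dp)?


Given: MSS = 1000 bytes, RTT = 10 ms, loss = 2%
RTT in seconds = 10 / 1000 = 0.01
Loss rate = 2% = 0.02
sqrt(loss) = sqrt(0.02) = 0.141421356237
Throughput (bytes/s) = 1000 / (0.01 * 0.141421356237) = 707106.7812
Throughput (kbps) = 707106.7812 * 8 / 1000 = 5656.854249 -> 5656.85 kbps (2 dp)

5656.85


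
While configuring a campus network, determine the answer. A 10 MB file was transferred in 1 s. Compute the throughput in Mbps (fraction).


Given: file = 10 MB, time = 1 s
File in Mb = 10 * 8 = 80 Mb
Throughput = 80 / 1 Mbps
Throughput = 80 Mbps

80


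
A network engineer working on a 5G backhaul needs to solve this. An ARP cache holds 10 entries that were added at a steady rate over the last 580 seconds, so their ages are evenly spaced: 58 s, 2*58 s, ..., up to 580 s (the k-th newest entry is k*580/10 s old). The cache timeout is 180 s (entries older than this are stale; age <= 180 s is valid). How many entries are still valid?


Ages are k * 580/10 s for k = 1..10 (spacing = 58.0000 s).
Entry k is valid iff k * 580/10 <= 180 iff k <= 10 * 180 / 580 = 3.1034
n_valid = floor(3.1034) = 3
(n_stale = 10 - 3 = 7)

3


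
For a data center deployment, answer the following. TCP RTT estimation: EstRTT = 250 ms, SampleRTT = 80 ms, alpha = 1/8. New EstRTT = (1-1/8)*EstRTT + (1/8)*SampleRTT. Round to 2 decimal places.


Given: EstRTT = 250 ms, SampleRTT = 80 ms, alpha = 1/8
New EstRTT = (1 - alpha) * EstRTT + alpha * SampleRTT
(7/8) * 250 = 218.75
(1/8) * 80 = 10
New EstRTT = 218.75 + 10 = 228.75 ms -> 228.75 ms (2 dp)

228.75


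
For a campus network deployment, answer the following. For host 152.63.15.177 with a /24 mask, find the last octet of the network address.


Given: IP = 152.63.15.177, prefix = /24
Subnet mask = 255.255.255.0
Last octet of IP: 177
Last octet of mask: 0
Network last octet = 177 AND 0 = 0

0


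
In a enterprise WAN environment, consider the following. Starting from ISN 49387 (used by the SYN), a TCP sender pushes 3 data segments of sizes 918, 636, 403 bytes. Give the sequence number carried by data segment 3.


The SYN occupies sequence number ISN = 49387, so the first data byte is ISN + 1 = 49388.
SEQ of data segment i = (ISN + 1) + sum of payload sizes of segments 1..i-1.
Segment 1: SEQ = 49388, payload = 918 bytes
Segment 2: SEQ = 50306, payload = 636 bytes
Segment 3: SEQ = 50942, payload = 403 bytes
SEQ of segment 3 = 49388 + 918 + 636 = 50942

50942


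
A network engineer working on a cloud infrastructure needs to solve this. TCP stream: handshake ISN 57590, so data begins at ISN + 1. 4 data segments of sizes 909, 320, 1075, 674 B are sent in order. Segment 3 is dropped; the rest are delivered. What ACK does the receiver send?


SYN uses sequence number 57590; first data byte = ISN + 1 = 57591.
Segment 1: SEQ = 57591, len = 909 B, covers [57591, 58499]
Segment 2: SEQ = 58500, len = 320 B, covers [58500, 58819]
Segment 3: SEQ = 58820, len = 1075 B, covers [58820, 59894] [LOST]
Segment 4: SEQ = 59895, len = 674 B, covers [59895, 60568]
In-order data received: bytes [57591, 58819] (segments 1..2).
Segment 3 missing -> gap begins at byte 58820; later segments buffered out of order.
Cumulative ACK = next expected in-order byte = 57591 + 909 + 320 = 58820

58820


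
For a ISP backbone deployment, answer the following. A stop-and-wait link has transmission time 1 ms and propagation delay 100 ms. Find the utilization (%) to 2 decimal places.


Given: Ttrans = 1 ms, Tprop = 100 ms
RTT = 2 * Tprop = 2 * 100 = 200 ms
U = Ttrans / (Ttrans + RTT)
U = 1 / (1 + 200)
U = 1 / 201 = 0.004975
U% = 0.50%

0.50


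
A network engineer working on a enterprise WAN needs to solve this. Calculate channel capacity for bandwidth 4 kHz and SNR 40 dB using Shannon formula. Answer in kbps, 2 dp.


Given: B = 4 kHz, SNR = 40 dB
SNR linear = 10^(40/10) = 10000
1 + SNR = 10001
log2(10001) = 13.2878566418
C = 4 * 1000 * 13.2878566418 = 53151.4266 bps
C = 53.151427 kbps -> 53.15 kbps (2 dp)

53.15


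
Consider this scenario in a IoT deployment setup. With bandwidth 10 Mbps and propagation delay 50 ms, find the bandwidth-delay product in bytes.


Given: bandwidth = 10 Mbps, delay = 50 ms
BDP in bits = 10 * 10^6 * 50 / 1000
BDP in bits = 500000
BDP in bytes = 500000 / 8 = 62500

62500


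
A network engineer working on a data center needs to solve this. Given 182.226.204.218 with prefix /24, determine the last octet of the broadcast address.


Given: IP = 182.226.204.218, prefix = /24
Host bits = 32 - 24 = 8
Network last octet = 218 AND mask = 0
Host part size = 2^8 - 1 = 255
Broadcast last octet = 0 OR 255 = 255

255


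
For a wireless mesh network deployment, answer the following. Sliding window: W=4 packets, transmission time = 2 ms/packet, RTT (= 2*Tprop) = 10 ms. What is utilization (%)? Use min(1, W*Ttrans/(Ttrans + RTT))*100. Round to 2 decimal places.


Given: W = 4, Ttrans = 2 ms, RTT = 10 ms (= 2 * Tprop, Tprop = 5 ms)
Cycle time = Ttrans + RTT = 2 + 10 = 12 ms (first packet sent until its ACK returns)
W * Ttrans = 4 * 2 = 8 ms of sending per cycle
W * Ttrans / (Ttrans + RTT) = 8 / 12 = 0.666667
U = min(1, 0.666667) = 0.666667
U% = 66.67%

66.67


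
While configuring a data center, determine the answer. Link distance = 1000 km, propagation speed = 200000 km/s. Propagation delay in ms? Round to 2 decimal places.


Given: distance = 1000 km, speed = 200000 km/s
Delay = distance / speed = 1000 / 200000 seconds
Delay in ms = 1000 * 1000 / 200000
Delay = 5.0000 ms
Rounded to 2 dp = 5.00 ms

5.00


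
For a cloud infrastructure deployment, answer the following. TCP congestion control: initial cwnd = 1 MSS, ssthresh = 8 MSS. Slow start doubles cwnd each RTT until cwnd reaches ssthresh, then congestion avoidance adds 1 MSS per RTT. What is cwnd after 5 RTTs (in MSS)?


RTT 0: cwnd = 1 MSS (initial)
RTT 1: cwnd = 2 MSS (slow start, doubled)
RTT 2: cwnd = 4 MSS (slow start, doubled)
RTT 3: cwnd = 8 MSS (slow start, doubled)
RTT 4: cwnd = 9 MSS (congestion avoidance, +1)
RTT 5: cwnd = 10 MSS (congestion avoidance, +1)

10


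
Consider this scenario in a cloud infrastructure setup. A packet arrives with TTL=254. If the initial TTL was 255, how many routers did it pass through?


Given: initial TTL = 255, received TTL = 254
Hops = initial TTL - received TTL
Hops = 255 - 254 = 1

1


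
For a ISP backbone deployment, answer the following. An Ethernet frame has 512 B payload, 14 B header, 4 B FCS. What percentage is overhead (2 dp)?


Given: payload = 512 B, header = 14 B, trailer = 4 B
Overhead bytes = header + trailer = 14 + 4 = 18
Total frame = payload + overhead = 512 + 18 = 530
Overhead % = 18 / 530 * 100 = 3.3962% -> 3.40% (2 dp)

3.40


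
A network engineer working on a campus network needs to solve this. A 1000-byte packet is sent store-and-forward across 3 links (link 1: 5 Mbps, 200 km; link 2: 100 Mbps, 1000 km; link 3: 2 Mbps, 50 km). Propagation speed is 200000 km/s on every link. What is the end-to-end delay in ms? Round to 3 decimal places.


Packet = 1000 bytes = 8000 bits. Store-and-forward: sum (t_trans + t_prop) per link.
Link 1: t_trans = 8000/(5*10^6) s = 1.6000 ms; t_prop = 200/200000 s = 1.0000 ms; subtotal = 2.6000 ms
Link 2: t_trans = 8000/(100*10^6) s = 0.0800 ms; t_prop = 1000/200000 s = 5.0000 ms; subtotal = 5.0800 ms
Link 3: t_trans = 8000/(2*10^6) s = 4.0000 ms; t_prop = 50/200000 s = 0.2500 ms; subtotal = 4.2500 ms
End-to-end = 2.6000 + 5.0800 + 4.2500 = 11.9300 ms -> 11.930 ms (3 dp)

11.930


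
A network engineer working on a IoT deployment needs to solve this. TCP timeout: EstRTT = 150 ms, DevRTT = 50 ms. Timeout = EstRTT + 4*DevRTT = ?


Given: EstRTT = 150 ms, DevRTT = 50 ms
Timeout = EstRTT + 4 * DevRTT
4 * DevRTT = 4 * 50 = 200
Timeout = 150 + 200 = 350 ms

350


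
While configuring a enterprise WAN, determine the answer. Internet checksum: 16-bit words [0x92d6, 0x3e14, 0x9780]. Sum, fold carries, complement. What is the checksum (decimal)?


Given words: [0x92d6, 0x3e14, 0x9780]
Step 1: Sum all words
Raw sum = 37590 + 15892 + 38784 = 92266
Step 2: Fold carry: (26730 + 1) = 26731
One's complement = ~26731 & 0xFFFF = 38804

38804


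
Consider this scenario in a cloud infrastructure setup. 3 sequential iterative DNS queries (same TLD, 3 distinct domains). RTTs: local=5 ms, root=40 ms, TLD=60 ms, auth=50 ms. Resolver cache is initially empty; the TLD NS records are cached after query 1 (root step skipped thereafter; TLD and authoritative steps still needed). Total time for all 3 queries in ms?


Lookup 1 (cold cache): local + root + TLD + auth = 5 + 40 + 60 + 50 = 155 ms
Lookups 2..3 (TLD NS cached -> skip root; new domain -> still ask TLD and auth): local + TLD + auth = 5 + 60 + 50 = 115 ms each
Remaining 2 lookups: 2 * 115 = 230 ms
Total = 155 + 230 = 385 ms

385


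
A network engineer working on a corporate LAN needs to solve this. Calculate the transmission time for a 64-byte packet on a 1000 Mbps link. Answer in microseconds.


Given: packet = 64 bytes, bandwidth = 1000 Mbps
Packet in bits = 64 * 8 = 512 bits
Bandwidth = 1000 * 10^6 = 1000000000 bps
Time = 512 / 1000000000 seconds
Time in us = 512 * 10^6 / 1000000000 = 0.512

0.512


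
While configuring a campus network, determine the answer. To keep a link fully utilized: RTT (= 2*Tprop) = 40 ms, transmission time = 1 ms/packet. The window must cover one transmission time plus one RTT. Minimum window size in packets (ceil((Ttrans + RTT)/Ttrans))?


Given: Ttrans = 1 ms, RTT = 40 ms (= 2 * Tprop, Tprop = 20 ms)
Time until first ACK returns = Ttrans + RTT = 1 + 40 = 41 ms
Need W * Ttrans >= Ttrans + RTT  ->  W >= (Ttrans + RTT) / Ttrans
(Ttrans + RTT) / Ttrans = 41 / 1 = 41
W_min = ceil(41) = 41

41


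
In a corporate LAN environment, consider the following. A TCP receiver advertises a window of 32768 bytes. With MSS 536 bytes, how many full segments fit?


Given: RWND = 32768 bytes, MSS = 536 bytes
Full segments = floor(RWND / MSS)
Full segments = floor(32768 / 536)
Full segments = floor(61.1343) = 61

61


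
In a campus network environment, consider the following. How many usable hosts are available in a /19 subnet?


Given: subnet mask /19
Host bits = 32 - 19 = 13
Total addresses = 2^13 = 8192
Usable hosts = 8192 - 2 (network + broadcast) = 8190

8190


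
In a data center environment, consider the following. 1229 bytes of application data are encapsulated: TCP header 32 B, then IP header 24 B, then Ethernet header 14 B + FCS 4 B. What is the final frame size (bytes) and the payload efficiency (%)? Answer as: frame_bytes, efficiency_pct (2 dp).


TCP segment = 1229 + 32 = 1261 B
IP packet = 1261 + 24 = 1285 B
Ethernet frame = 1285 + 14 + 4 = 1303 B
Efficiency = app / frame = 1229 / 1303 = 0.943208 = 94.3208% -> 94.32% (2 dp)

1303, 94.32


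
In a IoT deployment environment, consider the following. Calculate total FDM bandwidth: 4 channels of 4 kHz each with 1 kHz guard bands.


Given: 4 channels, 4 kHz each, guard = 1 kHz
Channel bandwidth = 4 * 4 = 16 kHz
Guard bands = 3 gaps * 1 kHz = 3 kHz
Total = 16 + 3 = 19 kHz

19


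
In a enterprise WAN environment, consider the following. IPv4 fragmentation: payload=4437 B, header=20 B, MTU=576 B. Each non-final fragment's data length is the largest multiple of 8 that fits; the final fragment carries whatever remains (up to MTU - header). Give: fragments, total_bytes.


Max data per non-final fragment = floor((MTU - header)/8)*8 = floor((576 - 20)/8)*8 = floor(556/8)*8 = 552 B
Final fragment needs no 8-byte alignment: it can carry up to MTU - header = 556 B
Non-final fragments needed = ceil((payload - 556) / 552) = ceil(3881/552) = ceil(7.0308) = 8
Number of fragments = 8 + 1 = 9
Fragment sizes (data): 8 * 552 B + 21 B (last, 21 <= 556 OK)
Total bytes sent = payload + n_frags * header = 4437 + 9*20 = 4437 + 180 = 4617 B

9, 4617


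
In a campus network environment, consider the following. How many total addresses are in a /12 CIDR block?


Given: CIDR prefix /12
Host bits = 32 - 12 = 20
Total addresses = 2^20 = 1048576

1048576


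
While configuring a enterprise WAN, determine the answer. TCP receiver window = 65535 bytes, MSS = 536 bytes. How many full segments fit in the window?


Given: RWND = 65535 bytes, MSS = 536 bytes
Full segments = floor(RWND / MSS)
Full segments = floor(65535 / 536)
Full segments = floor(122.2668) = 122

122


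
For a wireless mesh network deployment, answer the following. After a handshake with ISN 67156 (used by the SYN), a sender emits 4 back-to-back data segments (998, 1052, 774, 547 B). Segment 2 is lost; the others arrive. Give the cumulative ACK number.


SYN uses sequence number 67156; first data byte = ISN + 1 = 67157.
Segment 1: SEQ = 67157, len = 998 B, covers [67157, 68154]
Segment 2: SEQ = 68155, len = 1052 B, covers [68155, 69206] [LOST]
Segment 3: SEQ = 69207, len = 774 B, covers [69207, 69980]
Segment 4: SEQ = 69981, len = 547 B, covers [69981, 70527]
In-order data received: bytes [67157, 68154] (segments 1..1).
Segment 2 missing -> gap begins at byte 68155; later segments buffered out of order.
Cumulative ACK = next expected in-order byte = 67157 + 998 = 68155

68155


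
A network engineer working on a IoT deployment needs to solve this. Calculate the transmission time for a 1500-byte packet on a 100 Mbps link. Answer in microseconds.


Given: packet = 1500 bytes, bandwidth = 100 Mbps
Packet in bits = 1500 * 8 = 12000 bits
Bandwidth = 100 * 10^6 = 100000000 bps
Time = 12000 / 100000000 seconds
Time in us = 12000 * 10^6 / 100000000 = 120

120


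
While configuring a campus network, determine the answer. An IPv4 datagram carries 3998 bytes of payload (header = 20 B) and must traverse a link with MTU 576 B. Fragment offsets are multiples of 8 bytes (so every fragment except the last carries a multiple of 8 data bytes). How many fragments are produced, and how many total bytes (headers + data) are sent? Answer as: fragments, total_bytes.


Max data per non-final fragment = floor((MTU - header)/8)*8 = floor((576 - 20)/8)*8 = floor(556/8)*8 = 552 B
Final fragment needs no 8-byte alignment: it can carry up to MTU - header = 556 B
Non-final fragments needed = ceil((payload - 556) / 552) = ceil(3442/552) = ceil(6.2355) = 7
Number of fragments = 7 + 1 = 8
Fragment sizes (data): 7 * 552 B + 134 B (last, 134 <= 556 OK)
Total bytes sent = payload + n_frags * header = 3998 + 8*20 = 3998 + 160 = 4158 B

8, 4158


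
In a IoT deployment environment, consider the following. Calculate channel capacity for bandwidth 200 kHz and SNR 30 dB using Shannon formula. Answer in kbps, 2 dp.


Given: B = 200 kHz, SNR = 30 dB
SNR linear = 10^(30/10) = 1000
1 + SNR = 1001
log2(1001) = 9.9672262588
C = 200 * 1000 * 9.9672262588 = 1993445.2518 bps
C = 1993.445252 kbps -> 1993.45 kbps (2 dp)

1993.45


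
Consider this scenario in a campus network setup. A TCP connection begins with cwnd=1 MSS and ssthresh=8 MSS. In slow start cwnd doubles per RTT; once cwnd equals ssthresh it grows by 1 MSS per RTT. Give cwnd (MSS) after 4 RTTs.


RTT 0: cwnd = 1 MSS (initial)
RTT 1: cwnd = 2 MSS (slow start, doubled)
RTT 2: cwnd = 4 MSS (slow start, doubled)
RTT 3: cwnd = 8 MSS (slow start, doubled)
RTT 4: cwnd = 9 MSS (congestion avoidance, +1)

9


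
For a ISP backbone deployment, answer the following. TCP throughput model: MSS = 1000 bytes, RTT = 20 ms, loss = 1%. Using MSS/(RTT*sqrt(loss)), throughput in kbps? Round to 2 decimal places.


Given: MSS = 1000 bytes, RTT = 20 ms, loss = 1%
RTT in seconds = 20 / 1000 = 0.02
Loss rate = 1% = 0.01
sqrt(loss) = sqrt(0.01) = 0.1
Throughput (bytes/s) = 1000 / (0.02 * 0.1) = 500000.0000
Throughput (kbps) = 500000.0000 * 8 / 1000 = 4000.000000 -> 4000.00 kbps (2 dp)

4000.00
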